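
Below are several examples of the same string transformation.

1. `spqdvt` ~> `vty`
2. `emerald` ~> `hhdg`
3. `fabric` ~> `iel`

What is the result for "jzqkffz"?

Looking at the pairs, the operation is to keep every other character starting from the first (positions 1st, 3rd, 5th, ...), then shift every letter 3 places forward in the alphabet (wrapping around).
"jzqkffz" → "jqfz" → "mtic".

mtic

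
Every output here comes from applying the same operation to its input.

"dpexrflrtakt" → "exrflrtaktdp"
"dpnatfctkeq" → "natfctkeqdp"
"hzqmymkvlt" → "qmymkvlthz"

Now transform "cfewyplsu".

ewyplsucf

The rule is to move the first 2 characters to the end (rotate left by 2).
Applying that to "cfewyplsu" gives "ewyplsucf".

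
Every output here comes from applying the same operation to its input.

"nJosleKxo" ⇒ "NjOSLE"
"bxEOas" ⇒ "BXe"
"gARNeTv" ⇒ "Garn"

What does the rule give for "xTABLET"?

The transformation: delete the last 3 characters, then flip the case of every letter.
Applying both steps to "xTABLET": "xTAB", then "Xtab".

Xtab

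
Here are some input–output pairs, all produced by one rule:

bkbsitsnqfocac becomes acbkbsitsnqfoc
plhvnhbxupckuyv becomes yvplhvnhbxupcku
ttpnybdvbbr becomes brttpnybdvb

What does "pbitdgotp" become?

tppbitdgo

The transformation: move the last 2 characters to the front (rotate right by 2).
"pbitdgotp" → "tppbitdgo".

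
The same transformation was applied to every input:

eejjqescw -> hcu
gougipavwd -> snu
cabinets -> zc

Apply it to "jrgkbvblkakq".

The transformation: shift every letter 2 places backward in the alphabet (wrapping around), then keep one character in every 3, starting at position 3 (positions 3rd, 6th, 9th, ...).
Starting from "jrgkbvblkakq": after the first operation, "hpeiztzjiyio"; after the second, "etio".
(Check on "gougipavwd": → "emsegnytub" → "snu" ✓)

etio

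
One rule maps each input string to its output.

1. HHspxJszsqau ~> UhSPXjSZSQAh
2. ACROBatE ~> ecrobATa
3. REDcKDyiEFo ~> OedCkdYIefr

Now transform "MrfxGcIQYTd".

DRFXgCiqytm

Each output is the input with this applied: swap the first and last characters, then flip the case of every letter.
For "MrfxGcIQYTd", step one produces "drfxGcIQYTM"; step two turns that into "DRFXgCiqytm".
(Check on "ACROBatE": → "ECROBatA" → "ecrobATa" ✓)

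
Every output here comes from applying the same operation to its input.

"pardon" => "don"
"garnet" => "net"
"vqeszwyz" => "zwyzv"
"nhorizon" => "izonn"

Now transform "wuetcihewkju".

What's happening: swap the front and back halves of the string, then delete the last 3 characters.
Working it through for "wuetcihewkju": intermediate "hewkjuwuetci", final "hewkjuwue".
(Check on "pardon": → "donpar" → "don" ✓)

hewkjuwue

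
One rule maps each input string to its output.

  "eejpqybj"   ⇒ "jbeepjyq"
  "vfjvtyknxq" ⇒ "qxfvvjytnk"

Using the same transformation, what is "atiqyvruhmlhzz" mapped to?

The rule is to move the last 2 characters to the front (rotate right by 2), then swap each adjacent pair of characters (1↔2, 3↔4, ...).
Applying that to "atiqyvruhmlhzz" gives "zztaqivyurmhhl".

zztaqivyurmhhl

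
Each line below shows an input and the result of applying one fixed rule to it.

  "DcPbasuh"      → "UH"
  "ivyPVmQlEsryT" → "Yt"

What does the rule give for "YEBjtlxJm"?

The transformation: flip the case of every letter, then keep only the last 2 characters.
For "YEBjtlxJm", step one produces "yebJTLXjM"; step two turns that into "jM".

jM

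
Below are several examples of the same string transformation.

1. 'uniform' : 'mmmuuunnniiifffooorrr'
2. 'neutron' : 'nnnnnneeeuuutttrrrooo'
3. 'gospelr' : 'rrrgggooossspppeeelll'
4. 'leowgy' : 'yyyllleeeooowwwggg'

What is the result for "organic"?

cccooorrrgggaaannniii

Each output is the input with this applied: repeat every character 3 times, then move the last 3 characters to the front (rotate right by 3).
So "organic" becomes "cccooorrrgggaaannniii".
(Check on "neutron": → "nnneeeuuutttrrrooonnn" → "nnnnnneeeuuutttrrrooo" ✓)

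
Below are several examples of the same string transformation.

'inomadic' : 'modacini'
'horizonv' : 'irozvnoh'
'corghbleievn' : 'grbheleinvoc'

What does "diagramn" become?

In each case the input is transformed by: move the first 2 characters to the end (rotate left by 2), then swap each adjacent pair of characters (1↔2, 3↔4, ...).
Applying that to "diagramn" gives "gaarnmid".
(Check on "inomadic": → "omadicin" → "modacini" ✓)

gaarnmid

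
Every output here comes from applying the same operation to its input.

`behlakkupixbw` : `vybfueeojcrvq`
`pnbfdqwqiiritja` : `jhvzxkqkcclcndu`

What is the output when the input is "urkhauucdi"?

The pattern: shift every letter 6 places backward in the alphabet (wrapping around).
"urkhauucdi" → "olebuoowxc".

olebuoowxc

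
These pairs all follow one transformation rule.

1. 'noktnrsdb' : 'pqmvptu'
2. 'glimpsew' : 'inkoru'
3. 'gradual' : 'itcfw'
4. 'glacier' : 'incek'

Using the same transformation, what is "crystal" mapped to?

Looking at the pairs, the operation is to shift every letter 2 places forward in the alphabet (wrapping around), then delete the last 2 characters.
On "crystal" that produces "etauv".

etauv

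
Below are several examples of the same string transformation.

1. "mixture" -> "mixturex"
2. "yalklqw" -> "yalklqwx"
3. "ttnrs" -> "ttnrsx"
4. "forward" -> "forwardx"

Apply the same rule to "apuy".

apuyx

The transformation: append "x".
Applying that to "apuy" gives "apuyx".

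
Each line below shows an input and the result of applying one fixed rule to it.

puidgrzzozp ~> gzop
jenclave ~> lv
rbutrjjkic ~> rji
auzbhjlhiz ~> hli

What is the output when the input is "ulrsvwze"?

What's happening: delete the first 3 characters, then keep every other character starting from the second (positions 2nd, 4th, 6th, ...).
On "ulrsvwze": the first step gives "svwze", and the second then gives "vz".
(Check on "auzbhjlhiz": → "bhjlhiz" → "hli" ✓)

vz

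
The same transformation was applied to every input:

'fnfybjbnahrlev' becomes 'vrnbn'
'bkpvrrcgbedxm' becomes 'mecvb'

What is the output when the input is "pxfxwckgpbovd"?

dbkxp

In each case the input is transformed by: reverse the string, then keep one character in every 3, starting at position 1 (positions 1st, 4th, 7th, ...).
On "pxfxwckgpbovd": the first step gives "dvobpgkcwxfxp", and the second then gives "dbkxp".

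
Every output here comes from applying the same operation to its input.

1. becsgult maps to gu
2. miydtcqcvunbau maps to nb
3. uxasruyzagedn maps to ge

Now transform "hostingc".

in

Each output is the input with this applied: move the last 2 characters to the front (rotate right by 2), then keep only the last 2 characters.
On "hostingc": the first step gives "gchostin", and the second then gives "in".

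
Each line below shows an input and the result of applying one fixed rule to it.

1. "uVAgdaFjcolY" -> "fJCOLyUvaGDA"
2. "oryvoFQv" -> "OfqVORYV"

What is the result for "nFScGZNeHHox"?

Each output is the input with this applied: flip the case of every letter, then swap the front and back halves of the string.
Starting from "nFScGZNeHHox": after the first operation, "NfsCgznEhhOX"; after the second, "nEhhOXNfsCgz".

nEhhOXNfsCgz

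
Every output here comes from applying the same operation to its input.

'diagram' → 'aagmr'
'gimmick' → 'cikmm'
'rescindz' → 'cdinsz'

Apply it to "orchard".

The transformation: delete the first 2 characters, then sort the characters into alphabetical order.
For "orchard", step one produces "chard"; step two turns that into "acdhr".

acdhr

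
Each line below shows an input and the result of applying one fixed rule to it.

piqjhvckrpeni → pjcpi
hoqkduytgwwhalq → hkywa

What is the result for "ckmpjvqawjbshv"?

Looking at the pairs, the operation is to keep one character in every 3, starting at position 1 (positions 1st, 4th, 7th, ...).
For "ckmpjvqawjbshv" the result is "cpqjh".

cpqjh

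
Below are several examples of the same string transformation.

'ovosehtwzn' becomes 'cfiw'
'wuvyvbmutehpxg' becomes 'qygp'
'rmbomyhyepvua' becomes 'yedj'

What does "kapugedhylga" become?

hupj

The transformation: shift every letter 9 places forward in the alphabet (wrapping around), then keep only the last 4 characters.
For "kapugedhylga" the result is "hupj".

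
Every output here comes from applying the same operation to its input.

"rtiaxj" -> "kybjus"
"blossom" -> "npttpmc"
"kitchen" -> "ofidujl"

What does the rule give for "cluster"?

The transformation: reverse the string, then shift every letter 1 place forward in the alphabet (wrapping around).
Applying both steps to "cluster": "retsulc", then "sfutvmd".

sfutvmd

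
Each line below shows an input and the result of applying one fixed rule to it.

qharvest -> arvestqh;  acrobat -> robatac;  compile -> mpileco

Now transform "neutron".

The rule is to move the first 2 characters to the end (rotate left by 2).
So "neutron" becomes "utronne".

utronne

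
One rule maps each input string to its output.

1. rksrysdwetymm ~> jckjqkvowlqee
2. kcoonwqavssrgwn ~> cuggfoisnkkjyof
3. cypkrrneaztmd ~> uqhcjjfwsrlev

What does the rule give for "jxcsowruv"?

Rule — shift every letter 8 places backward in the alphabet (wrapping around).
Doing the same to "jxcsowruv": "bpukgojmn".

bpukgojmn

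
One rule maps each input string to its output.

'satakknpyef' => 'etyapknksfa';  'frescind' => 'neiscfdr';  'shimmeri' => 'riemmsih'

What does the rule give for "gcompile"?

Looking at the pairs, the operation is to take characters alternately from the front and the back (1st, last, 2nd, 2nd-last, ...), then move the first 3 characters to the end (rotate left by 3).
Working it through for "gcompile": intermediate "gecloimp", final "loimpgec".

loimpgec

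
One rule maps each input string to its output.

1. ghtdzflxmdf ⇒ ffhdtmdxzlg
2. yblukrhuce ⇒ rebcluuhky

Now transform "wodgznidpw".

Rule — take characters alternately from the front and the back (1st, last, 2nd, 2nd-last, ...), then swap the first and last characters.
"wodgznidpw" → "nwopddgizw".

nwopddgizw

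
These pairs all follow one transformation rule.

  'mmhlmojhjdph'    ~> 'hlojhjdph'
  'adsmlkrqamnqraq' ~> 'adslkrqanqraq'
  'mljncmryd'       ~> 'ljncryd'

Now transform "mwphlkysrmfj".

Rule — remove every "m".
"mwphlkysrmfj" → "wphlkysrfj".

wphlkysrfj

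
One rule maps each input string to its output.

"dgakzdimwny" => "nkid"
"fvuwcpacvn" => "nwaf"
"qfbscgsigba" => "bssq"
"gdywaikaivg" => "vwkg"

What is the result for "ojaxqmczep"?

pxco

Each output is the input with this applied: keep one character in every 3, starting at position 1 (positions 1st, 4th, 7th, ...), then swap the first and last characters.
Applying both steps to "ojaxqmczep": "oxcp", then "pxco".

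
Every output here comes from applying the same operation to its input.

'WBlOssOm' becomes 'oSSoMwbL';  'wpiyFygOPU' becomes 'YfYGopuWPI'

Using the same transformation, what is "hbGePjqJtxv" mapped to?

EpJQjTXVHBg

In each case the input is transformed by: move the first 3 characters to the end (rotate left by 3), then flip the case of every letter.
Starting from "hbGePjqJtxv": after the first operation, "ePjqJtxvhbG"; after the second, "EpJQjTXVHBg".
(Check on "wpiyFygOPU": → "yFygOPUwpi" → "YfYGopuWPI" ✓)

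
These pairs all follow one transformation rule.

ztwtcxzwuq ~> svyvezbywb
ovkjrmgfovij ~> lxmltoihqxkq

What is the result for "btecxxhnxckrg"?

ivgezzjpzemtd

What's happening: shift every letter 2 places forward in the alphabet (wrapping around), then swap the first and last characters.
"btecxxhnxckrg" → "dvgezzjpzemti" → "ivgezzjpzemtd".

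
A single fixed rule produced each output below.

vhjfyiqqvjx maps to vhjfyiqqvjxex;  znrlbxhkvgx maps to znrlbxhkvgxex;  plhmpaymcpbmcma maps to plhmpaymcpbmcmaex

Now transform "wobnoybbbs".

The rule is to append "ex".
On "wobnoybbbs" that produces "wobnoybbbsex".

wobnoybbbsex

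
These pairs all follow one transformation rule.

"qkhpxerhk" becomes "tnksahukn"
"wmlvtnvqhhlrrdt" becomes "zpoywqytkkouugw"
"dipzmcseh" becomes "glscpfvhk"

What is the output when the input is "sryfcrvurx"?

vubifuyxua

What's happening: shift every letter 3 places forward in the alphabet (wrapping around).
On "sryfcrvurx" that produces "vubifuyxua".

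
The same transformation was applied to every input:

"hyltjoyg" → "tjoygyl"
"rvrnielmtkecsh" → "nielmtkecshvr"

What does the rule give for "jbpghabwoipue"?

The transformation: delete the first character, then move the first 2 characters to the end (rotate left by 2).
"jbpghabwoipue" → "bpghabwoipue" → "ghabwoipuebp".

ghabwoipuebp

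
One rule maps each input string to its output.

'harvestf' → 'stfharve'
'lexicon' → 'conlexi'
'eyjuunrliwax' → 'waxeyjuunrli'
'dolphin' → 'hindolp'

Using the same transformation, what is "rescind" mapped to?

indresc

In each case the input is transformed by: move the last 3 characters to the front (rotate right by 3).
Applying that to "rescind" gives "indresc".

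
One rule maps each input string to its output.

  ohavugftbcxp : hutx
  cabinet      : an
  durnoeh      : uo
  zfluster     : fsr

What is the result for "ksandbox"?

sdx

Rule — keep one character in every 3, starting at position 2 (positions 2nd, 5th, 8th, ...).
Applying that to "ksandbox" gives "sdx".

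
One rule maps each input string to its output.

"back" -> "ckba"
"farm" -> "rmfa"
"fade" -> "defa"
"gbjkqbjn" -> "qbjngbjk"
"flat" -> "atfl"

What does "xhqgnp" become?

Each output is the input with this applied: swap the front and back halves of the string.
For "xhqgnp" the result is "gnpxhq".

gnpxhq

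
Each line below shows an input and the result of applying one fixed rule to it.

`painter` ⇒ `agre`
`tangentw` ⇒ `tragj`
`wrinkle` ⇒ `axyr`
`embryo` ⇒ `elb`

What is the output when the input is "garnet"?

arg

What's happening: delete the first 3 characters, then shift every letter 13 places forward in the alphabet (wrapping around) — i.e. ROT13.
For "garnet", step one produces "net"; step two turns that into "arg".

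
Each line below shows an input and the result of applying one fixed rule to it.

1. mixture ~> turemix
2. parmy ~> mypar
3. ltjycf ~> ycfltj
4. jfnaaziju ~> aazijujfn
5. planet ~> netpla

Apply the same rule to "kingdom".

gdomkin

Rule — move the first 3 characters to the end (rotate left by 3).
"kingdom" → "gdomkin".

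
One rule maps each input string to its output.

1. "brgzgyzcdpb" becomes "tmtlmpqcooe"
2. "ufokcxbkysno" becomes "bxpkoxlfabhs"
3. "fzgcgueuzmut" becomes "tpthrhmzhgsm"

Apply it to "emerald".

The transformation: move the first 2 characters to the end (rotate left by 2), then shift every letter 13 places forward in the alphabet (wrapping around) — i.e. ROT13.
Starting from "emerald": after the first operation, "eraldem"; after the second, "renyqrz".

renyqrz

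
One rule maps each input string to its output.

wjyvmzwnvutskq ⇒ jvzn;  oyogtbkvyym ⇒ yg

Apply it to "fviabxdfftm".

The pattern: keep every other character starting from the second (positions 2nd, 4th, 6th, ...), then delete the last 3 characters.
Applying both steps to "fviabxdfftm": "vaxft", then "va".

va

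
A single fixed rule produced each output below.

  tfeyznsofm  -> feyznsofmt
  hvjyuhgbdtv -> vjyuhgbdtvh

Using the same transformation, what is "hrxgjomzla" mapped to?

Rule — move the first character to the end.
Doing the same to "hrxgjomzla": "rxgjomzlah".

rxgjomzlah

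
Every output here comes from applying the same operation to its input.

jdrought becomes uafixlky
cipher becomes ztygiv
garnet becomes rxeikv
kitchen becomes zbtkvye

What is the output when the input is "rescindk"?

Looking at the pairs, the operation is to swap each adjacent pair of characters (1↔2, 3↔4, ...), then shift every letter 9 places backward in the alphabet (wrapping around).
So "rescindk" becomes "vitjezbu".

vitjezbu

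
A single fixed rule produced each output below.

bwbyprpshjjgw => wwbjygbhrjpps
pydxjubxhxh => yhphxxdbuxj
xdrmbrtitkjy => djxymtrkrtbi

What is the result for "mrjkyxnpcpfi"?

The pattern: swap each adjacent pair of characters (1↔2, 3↔4, ...), then take characters alternately from the front and the back (1st, last, 2nd, 2nd-last, ...).
"mrjkyxnpcpfi" → "rmkjxypnpcif" → "rfmikcjpxnyp".
(Check on "pydxjubxhxh": → "ypxdujxbxhh" → "yhphxxdbuxj" ✓)

rfmikcjpxnyp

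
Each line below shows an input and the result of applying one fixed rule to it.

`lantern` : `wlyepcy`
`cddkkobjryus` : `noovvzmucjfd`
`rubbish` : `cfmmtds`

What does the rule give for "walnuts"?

hlwyfed

Each output is the input with this applied: shift every letter 11 places forward in the alphabet (wrapping around).
On "walnuts" that produces "hlwyfed".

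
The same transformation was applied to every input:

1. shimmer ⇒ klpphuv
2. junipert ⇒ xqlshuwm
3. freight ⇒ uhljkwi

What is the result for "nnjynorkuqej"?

qmbqrunxthmq

What's happening: shift every letter 3 places forward in the alphabet (wrapping around), then move the first character to the end.
Starting from "nnjynorkuqej": after the first operation, "qqmbqrunxthm"; after the second, "qmbqrunxthmq".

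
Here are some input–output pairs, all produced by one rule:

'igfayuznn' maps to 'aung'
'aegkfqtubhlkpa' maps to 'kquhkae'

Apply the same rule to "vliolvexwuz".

What's happening: keep every other character starting from the second (positions 2nd, 4th, 6th, ...), then move the first character to the end.
On "vliolvexwuz": the first step gives "lovxu", and the second then gives "ovxul".

ovxul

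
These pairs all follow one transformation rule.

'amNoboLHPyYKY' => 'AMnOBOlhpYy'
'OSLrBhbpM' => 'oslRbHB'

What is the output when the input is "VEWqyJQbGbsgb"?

Rule — delete the last 2 characters, then flip the case of every letter.
"VEWqyJQbGbsgb" → "VEWqyJQbGbs" → "vewQYjqBgBS".

vewQYjqBgBS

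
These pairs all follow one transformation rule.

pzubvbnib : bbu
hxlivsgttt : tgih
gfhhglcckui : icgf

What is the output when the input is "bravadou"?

uar

Each output is the input with this applied: reverse the string, then keep one character in every 3, starting at position 1 (positions 1st, 4th, 7th, ...).
Starting from "bravadou": after the first operation, "uodavarb"; after the second, "uar".
(Check on "gfhhglcckui": → "iukcclghhfg" → "icgf" ✓)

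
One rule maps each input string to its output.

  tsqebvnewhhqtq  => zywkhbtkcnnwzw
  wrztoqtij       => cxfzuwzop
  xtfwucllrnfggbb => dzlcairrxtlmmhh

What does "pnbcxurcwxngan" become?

Rule — shift every letter 6 places forward in the alphabet (wrapping around).
Applying that to "pnbcxurcwxngan" gives "vthidaxicdtmgt".

vthidaxicdtmgt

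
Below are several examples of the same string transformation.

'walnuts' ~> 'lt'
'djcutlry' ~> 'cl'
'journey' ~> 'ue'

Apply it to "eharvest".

ae

The transformation: keep one character in every 3, starting at position 3 (positions 3rd, 6th, 9th, ...).
Applying that to "eharvest" gives "ae".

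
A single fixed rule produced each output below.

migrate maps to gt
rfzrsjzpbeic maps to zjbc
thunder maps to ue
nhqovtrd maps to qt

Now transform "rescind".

Looking at the pairs, the operation is to keep one character in every 3, starting at position 3 (positions 3rd, 6th, 9th, ...).
So "rescind" becomes "sn".

sn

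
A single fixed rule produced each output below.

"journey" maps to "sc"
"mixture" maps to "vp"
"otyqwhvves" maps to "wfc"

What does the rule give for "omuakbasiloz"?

Looking at the pairs, the operation is to shift every letter 2 places backward in the alphabet (wrapping around), then keep one character in every 3, starting at position 3 (positions 3rd, 6th, 9th, ...).
For "omuakbasiloz", step one produces "mksyizyqgjmx"; step two turns that into "szgx".

szgx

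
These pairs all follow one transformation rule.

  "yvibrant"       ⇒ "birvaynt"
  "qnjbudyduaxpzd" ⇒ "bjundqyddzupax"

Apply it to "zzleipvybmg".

elizpzvgymb

What's happening: move the first 3 characters to the end (rotate left by 3), then take characters alternately from the front and the back (1st, last, 2nd, 2nd-last, ...).
"zzleipvybmg" → "eipvybmgzzl" → "elizpzvgymb".
(Check on "yvibrant": → "brantyvi" → "birvaynt" ✓)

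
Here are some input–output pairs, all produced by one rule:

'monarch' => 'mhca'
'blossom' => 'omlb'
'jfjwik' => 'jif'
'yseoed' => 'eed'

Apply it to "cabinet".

ecba

In each case the input is transformed by: sort the characters into reverse alphabetical order, then delete the first 3 characters.
Working it through for "cabinet": intermediate "tniecba", final "ecba".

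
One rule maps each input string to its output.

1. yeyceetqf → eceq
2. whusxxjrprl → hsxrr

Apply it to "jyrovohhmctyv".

Looking at the pairs, the operation is to keep every other character starting from the second (positions 2nd, 4th, 6th, ...).
For "jyrovohhmctyv" the result is "yoohcy".

yoohcy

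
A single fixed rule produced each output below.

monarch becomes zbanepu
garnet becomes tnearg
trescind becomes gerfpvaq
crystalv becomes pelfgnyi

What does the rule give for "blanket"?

oynaxrg

In each case the input is transformed by: shift every letter 13 places forward in the alphabet (wrapping around) — i.e. ROT13.
Doing the same to "blanket": "oynaxrg".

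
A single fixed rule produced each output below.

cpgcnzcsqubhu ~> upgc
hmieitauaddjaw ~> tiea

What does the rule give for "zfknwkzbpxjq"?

xpkb

Looking at the pairs, the operation is to sort the characters into reverse alphabetical order, then keep one character in every 3, starting at position 3 (positions 3rd, 6th, 9th, ...).
On "zfknwkzbpxjq": the first step gives "zzxwqpnkkjfb", and the second then gives "xpkb".
(Check on "hmieitauaddjaw": → "wutmjiiheddaaa" → "tiea" ✓)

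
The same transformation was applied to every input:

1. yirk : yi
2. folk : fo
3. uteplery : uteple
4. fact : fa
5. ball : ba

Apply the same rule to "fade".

The rule is to delete the last 2 characters.
Applying that to "fade" gives "fa".

fa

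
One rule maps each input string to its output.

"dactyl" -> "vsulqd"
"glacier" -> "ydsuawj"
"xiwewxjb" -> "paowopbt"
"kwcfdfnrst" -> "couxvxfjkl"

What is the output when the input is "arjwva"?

sjbons

In each case the input is transformed by: shift every letter 8 places backward in the alphabet (wrapping around).
"arjwva" → "sjbons".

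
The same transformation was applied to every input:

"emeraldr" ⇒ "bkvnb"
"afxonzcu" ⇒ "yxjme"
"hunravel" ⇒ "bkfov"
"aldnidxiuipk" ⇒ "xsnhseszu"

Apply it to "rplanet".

kxod

Rule — delete the first 3 characters, then shift every letter 10 places forward in the alphabet (wrapping around).
So "rplanet" becomes "kxod".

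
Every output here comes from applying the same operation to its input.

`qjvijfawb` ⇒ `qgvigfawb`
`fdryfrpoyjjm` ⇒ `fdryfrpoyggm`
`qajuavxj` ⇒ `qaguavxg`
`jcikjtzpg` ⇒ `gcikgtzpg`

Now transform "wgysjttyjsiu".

The transformation: replace every "j" with "g".
Applying that to "wgysjttyjsiu" gives "wgysgttygsiu".

wgysgttygsiu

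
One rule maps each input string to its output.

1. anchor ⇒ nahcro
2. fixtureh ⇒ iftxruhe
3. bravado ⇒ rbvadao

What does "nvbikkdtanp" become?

vnibkktdnap

In each case the input is transformed by: swap each adjacent pair of characters (1↔2, 3↔4, ...).
Doing the same to "nvbikkdtanp": "vnibkktdnap".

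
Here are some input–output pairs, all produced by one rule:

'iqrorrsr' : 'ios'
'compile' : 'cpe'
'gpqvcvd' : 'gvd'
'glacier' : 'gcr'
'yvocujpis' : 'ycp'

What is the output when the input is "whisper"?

wsr

Looking at the pairs, the operation is to keep one character in every 3, starting at position 1 (positions 1st, 4th, 7th, ...).
Applying that to "whisper" gives "wsr".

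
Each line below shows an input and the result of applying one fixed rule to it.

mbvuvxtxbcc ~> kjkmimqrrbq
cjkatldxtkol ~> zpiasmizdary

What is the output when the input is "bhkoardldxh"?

Looking at the pairs, the operation is to shift every letter 11 places backward in the alphabet (wrapping around), then move the first 2 characters to the end (rotate left by 2).
Applying both steps to "bhkoardldxh": "qwzdpgsasmw", then "zdpgsasmwqw".

zdpgsasmwqw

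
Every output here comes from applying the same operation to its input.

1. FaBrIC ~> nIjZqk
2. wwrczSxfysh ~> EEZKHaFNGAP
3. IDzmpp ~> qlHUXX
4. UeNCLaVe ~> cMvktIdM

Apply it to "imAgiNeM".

QUiOQvMu

Rule — flip the case of every letter, then shift every letter 8 places forward in the alphabet (wrapping around).
Applying both steps to "imAgiNeM": "IMaGInEm", then "QUiOQvMu".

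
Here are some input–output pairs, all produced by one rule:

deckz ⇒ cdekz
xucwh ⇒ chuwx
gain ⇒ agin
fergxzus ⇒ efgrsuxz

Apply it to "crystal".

Rule — sort the characters into alphabetical order.
Doing the same to "crystal": "aclrsty".

aclrsty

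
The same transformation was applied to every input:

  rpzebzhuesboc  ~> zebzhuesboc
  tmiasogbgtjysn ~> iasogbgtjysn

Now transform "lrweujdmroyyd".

The pattern: delete the first 2 characters.
On "lrweujdmroyyd" that produces "weujdmroyyd".

weujdmroyyd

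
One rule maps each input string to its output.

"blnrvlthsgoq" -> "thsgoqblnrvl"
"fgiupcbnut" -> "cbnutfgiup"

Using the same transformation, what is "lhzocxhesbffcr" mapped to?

esbffcrlhzocxh

The transformation: swap the front and back halves of the string.
"lhzocxhesbffcr" → "esbffcrlhzocxh".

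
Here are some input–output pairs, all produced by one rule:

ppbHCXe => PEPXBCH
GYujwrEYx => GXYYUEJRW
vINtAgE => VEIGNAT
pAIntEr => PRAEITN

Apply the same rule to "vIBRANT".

Rule — take characters alternately from the front and the back (1st, last, 2nd, 2nd-last, ...), then convert every letter to uppercase.
On "vIBRANT": the first step gives "vTINBAR", and the second then gives "VTINBAR".
(Check on "vINtAgE": → "vEIgNAt" → "VEIGNAT" ✓)

VTINBAR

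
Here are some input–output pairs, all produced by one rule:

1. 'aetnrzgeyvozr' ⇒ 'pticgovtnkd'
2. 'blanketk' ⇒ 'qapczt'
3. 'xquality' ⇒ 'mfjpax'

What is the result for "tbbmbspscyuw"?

iqqbqhehrn

In each case the input is transformed by: delete the last 2 characters, then shift every letter 11 places backward in the alphabet (wrapping around).
So "tbbmbspscyuw" becomes "iqqbqhehrn".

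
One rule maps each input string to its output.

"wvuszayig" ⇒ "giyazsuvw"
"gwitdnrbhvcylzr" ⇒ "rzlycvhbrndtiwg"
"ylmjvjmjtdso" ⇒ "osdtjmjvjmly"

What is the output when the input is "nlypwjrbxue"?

euxbrjwpyln

Each output is the input with this applied: reverse the string.
"nlypwjrbxue" → "euxbrjwpyln".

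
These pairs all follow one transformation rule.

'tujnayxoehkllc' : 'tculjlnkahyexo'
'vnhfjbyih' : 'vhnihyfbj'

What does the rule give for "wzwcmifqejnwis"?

The transformation: take characters alternately from the front and the back (1st, last, 2nd, 2nd-last, ...).
So "wzwcmifqejnwis" becomes "wsziwwcnmjiefq".

wsziwwcnmjiefq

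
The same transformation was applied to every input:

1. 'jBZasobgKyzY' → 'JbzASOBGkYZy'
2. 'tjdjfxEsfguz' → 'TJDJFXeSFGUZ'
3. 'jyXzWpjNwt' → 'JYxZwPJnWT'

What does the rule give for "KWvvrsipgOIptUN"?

kwVVRSIPGoiPTun

What's happening: flip the case of every letter.
So "KWvvrsipgOIptUN" becomes "kwVVRSIPGoiPTun".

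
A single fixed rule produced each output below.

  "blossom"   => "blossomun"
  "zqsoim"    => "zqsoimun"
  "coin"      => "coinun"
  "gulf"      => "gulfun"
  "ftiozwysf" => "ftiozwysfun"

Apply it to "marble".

marbleun

Rule — append "un".
So "marble" becomes "marbleun".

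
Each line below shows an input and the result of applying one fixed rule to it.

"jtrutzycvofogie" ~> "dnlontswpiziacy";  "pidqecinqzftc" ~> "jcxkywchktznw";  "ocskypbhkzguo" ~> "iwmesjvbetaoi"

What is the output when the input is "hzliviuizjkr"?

btfcpcoctdel

The pattern: shift every letter 6 places backward in the alphabet (wrapping around).
Doing the same to "hzliviuizjkr": "btfcpcoctdel".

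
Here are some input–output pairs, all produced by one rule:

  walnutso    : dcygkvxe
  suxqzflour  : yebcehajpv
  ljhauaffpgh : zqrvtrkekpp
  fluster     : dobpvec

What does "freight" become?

Rule — shift every letter 10 places forward in the alphabet (wrapping around), then move the last 3 characters to the front (rotate right by 3).
"freight" → "pbosqrd" → "qrdpbos".
(Check on "fluster": → "pvecdob" → "dobpvec" ✓)

qrdpbos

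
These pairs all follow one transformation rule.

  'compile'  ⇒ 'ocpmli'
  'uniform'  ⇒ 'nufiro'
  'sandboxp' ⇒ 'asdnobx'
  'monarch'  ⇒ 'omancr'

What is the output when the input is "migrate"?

imrgta

The transformation: delete the last character, then swap each adjacent pair of characters (1↔2, 3↔4, ...).
Starting from "migrate": after the first operation, "migrat"; after the second, "imrgta".
(Check on "compile": → "compil" → "ocpmli" ✓)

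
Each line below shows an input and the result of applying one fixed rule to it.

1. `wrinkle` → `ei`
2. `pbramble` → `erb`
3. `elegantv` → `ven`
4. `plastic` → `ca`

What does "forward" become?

The transformation: move the last 2 characters to the front (rotate right by 2), then keep one character in every 3, starting at position 2 (positions 2nd, 5th, 8th, ...).
On "forward" that produces "dr".
(Check on "elegantv": → "tvelegan" → "ven" ✓)

dr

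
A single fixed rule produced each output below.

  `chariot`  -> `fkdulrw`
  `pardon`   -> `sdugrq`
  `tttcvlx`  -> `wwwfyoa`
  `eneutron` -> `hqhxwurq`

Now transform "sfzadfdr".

Looking at the pairs, the operation is to shift every letter 3 places forward in the alphabet (wrapping around).
So "sfzadfdr" becomes "vicdgigu".

vicdgigu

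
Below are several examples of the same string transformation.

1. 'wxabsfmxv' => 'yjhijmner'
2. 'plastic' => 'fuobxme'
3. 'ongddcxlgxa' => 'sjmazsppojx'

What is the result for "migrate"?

The rule is to shift every letter 12 places forward in the alphabet (wrapping around), then move the last 3 characters to the front (rotate right by 3).
On "migrate": the first step gives "yusdmfq", and the second then gives "mfqyusd".
(Check on "wxabsfmxv": → "ijmneryjh" → "yjhijmner" ✓)

mfqyusd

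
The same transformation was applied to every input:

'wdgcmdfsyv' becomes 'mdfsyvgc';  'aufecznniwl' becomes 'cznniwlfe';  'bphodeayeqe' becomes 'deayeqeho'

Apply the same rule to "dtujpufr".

Each output is the input with this applied: delete the first 2 characters, then move the first 2 characters to the end (rotate left by 2).
For "dtujpufr" the result is "pufruj".

pufruj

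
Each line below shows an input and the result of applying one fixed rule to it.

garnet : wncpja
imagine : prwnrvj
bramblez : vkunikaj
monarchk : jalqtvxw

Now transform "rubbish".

krbqadk

The transformation: shift every letter 9 places forward in the alphabet (wrapping around), then move the first 3 characters to the end (rotate left by 3).
On "rubbish" that produces "krbqadk".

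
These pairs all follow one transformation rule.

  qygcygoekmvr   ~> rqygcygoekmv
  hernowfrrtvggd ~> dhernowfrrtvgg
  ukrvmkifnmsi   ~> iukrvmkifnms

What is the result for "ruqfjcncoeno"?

In each case the input is transformed by: move the last character to the front.
So "ruqfjcncoeno" becomes "oruqfjcncoen".

oruqfjcncoen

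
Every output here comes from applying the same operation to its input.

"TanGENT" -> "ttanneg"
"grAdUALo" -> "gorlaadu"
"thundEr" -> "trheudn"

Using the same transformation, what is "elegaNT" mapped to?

etlneag

The pattern: take characters alternately from the front and the back (1st, last, 2nd, 2nd-last, ...), then convert every letter to lowercase.
"elegaNT" → "eTlNeag" → "etlneag".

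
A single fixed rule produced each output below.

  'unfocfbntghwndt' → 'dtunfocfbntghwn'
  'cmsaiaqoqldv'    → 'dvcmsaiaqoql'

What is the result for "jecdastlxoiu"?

What's happening: move the last 2 characters to the front (rotate right by 2).
Doing the same to "jecdastlxoiu": "iujecdastlxo".

iujecdastlxo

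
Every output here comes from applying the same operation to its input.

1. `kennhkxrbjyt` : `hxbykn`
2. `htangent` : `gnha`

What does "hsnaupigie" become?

uiihn

Rule — move the first 3 characters to the end (rotate left by 3), then keep every other character starting from the second (positions 2nd, 4th, 6th, ...).
Starting from "hsnaupigie": after the first operation, "aupigiehsn"; after the second, "uiihn".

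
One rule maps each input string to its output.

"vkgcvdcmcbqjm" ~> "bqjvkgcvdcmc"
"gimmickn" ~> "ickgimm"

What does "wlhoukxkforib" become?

Looking at the pairs, the operation is to delete the last character, then move the last 3 characters to the front (rotate right by 3).
Starting from "wlhoukxkforib": after the first operation, "wlhoukxkfori"; after the second, "oriwlhoukxkf".

oriwlhoukxkf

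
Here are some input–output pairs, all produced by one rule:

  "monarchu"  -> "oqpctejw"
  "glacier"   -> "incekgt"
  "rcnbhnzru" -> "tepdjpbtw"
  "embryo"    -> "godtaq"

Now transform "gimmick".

ikookem

What's happening: shift every letter 2 places forward in the alphabet (wrapping around).
Doing the same to "gimmick": "ikookem".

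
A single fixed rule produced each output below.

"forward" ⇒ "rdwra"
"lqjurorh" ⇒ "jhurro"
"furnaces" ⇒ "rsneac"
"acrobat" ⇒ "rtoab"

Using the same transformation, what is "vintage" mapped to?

netga

Each output is the input with this applied: delete the first 2 characters, then take characters alternately from the front and the back (1st, last, 2nd, 2nd-last, ...).
"vintage" → "netga".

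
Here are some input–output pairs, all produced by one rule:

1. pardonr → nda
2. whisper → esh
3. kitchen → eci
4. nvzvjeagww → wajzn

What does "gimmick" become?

Rule — reverse the string, then keep every other character starting from the second (positions 2nd, 4th, 6th, ...).
Doing the same to "gimmick": "cmi".
(Check on "pardonr": → "rnodrap" → "nda" ✓)

cmi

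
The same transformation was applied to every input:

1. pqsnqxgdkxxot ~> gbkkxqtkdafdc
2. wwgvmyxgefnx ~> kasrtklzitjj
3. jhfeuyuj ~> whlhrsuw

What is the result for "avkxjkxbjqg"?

Rule — shift every letter 13 places forward in the alphabet (wrapping around) — i.e. ROT13, then reverse the string.
On "avkxjkxbjqg" that produces "tdwokxwkxin".

tdwokxwkxin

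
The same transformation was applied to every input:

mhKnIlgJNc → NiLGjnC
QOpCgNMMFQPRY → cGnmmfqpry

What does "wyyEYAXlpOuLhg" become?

The rule is to delete the first 3 characters, then flip the case of every letter.
Working it through for "wyyEYAXlpOuLhg": intermediate "EYAXlpOuLhg", final "eyaxLPoUlHG".

eyaxLPoUlHG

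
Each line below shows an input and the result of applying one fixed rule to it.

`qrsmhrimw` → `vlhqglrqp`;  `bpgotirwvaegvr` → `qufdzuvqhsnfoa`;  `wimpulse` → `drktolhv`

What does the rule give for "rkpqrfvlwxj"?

The pattern: shift every letter 1 place backward in the alphabet (wrapping around), then reverse the string.
On "rkpqrfvlwxj": the first step gives "qjopqeukvwi", and the second then gives "iwvkueqpojq".

iwvkueqpojq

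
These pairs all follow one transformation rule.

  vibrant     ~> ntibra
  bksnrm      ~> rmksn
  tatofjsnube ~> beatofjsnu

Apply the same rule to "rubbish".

shubbi

The pattern: delete the first character, then move the last 2 characters to the front (rotate right by 2).
For "rubbish", step one produces "ubbish"; step two turns that into "shubbi".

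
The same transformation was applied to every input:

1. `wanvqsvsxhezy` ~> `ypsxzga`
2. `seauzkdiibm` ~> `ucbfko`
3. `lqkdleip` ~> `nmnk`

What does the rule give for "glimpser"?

In each case the input is transformed by: keep every other character starting from the first (positions 1st, 3rd, 5th, ...), then shift every letter 2 places forward in the alphabet (wrapping around).
On "glimpser": the first step gives "gipe", and the second then gives "ikrg".

ikrg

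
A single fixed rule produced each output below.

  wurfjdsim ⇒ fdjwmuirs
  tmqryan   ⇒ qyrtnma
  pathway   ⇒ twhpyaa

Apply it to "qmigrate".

agrqemti

In each case the input is transformed by: take characters alternately from the front and the back (1st, last, 2nd, 2nd-last, ...), then move the last 3 characters to the front (rotate right by 3).
For "qmigrate", step one produces "qemtiagr"; step two turns that into "agrqemti".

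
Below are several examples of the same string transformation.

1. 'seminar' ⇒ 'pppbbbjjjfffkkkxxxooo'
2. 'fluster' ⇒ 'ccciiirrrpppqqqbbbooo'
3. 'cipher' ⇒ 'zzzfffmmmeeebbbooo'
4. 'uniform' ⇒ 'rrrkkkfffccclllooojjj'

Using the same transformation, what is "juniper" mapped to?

In each case the input is transformed by: shift every letter 3 places backward in the alphabet (wrapping around), then repeat every character 3 times.
Applying both steps to "juniper": "grkfmbo", then "gggrrrkkkfffmmmbbbooo".
(Check on "seminar": → "pbjfkxo" → "pppbbbjjjfffkkkxxxooo" ✓)

gggrrrkkkfffmmmbbbooo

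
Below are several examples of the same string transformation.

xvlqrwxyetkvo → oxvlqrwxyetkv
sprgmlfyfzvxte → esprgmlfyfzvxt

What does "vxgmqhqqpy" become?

yvxgmqhqqp

The rule is to move the last character to the front.
So "vxgmqhqqpy" becomes "yvxgmqhqqp".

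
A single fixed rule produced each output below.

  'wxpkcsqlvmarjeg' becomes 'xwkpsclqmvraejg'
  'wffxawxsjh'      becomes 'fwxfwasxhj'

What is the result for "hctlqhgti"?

chlthqtgi

Rule — swap each adjacent pair of characters (1↔2, 3↔4, ...).
"hctlqhgti" → "chlthqtgi".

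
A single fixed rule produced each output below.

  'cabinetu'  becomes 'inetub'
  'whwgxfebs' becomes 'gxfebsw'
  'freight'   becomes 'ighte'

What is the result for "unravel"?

avelr

Each output is the input with this applied: delete the first 2 characters, then move the first character to the end.
Starting from "unravel": after the first operation, "ravel"; after the second, "avelr".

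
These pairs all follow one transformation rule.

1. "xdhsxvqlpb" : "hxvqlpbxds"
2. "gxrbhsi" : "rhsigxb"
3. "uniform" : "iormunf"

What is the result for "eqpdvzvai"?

pvzvaieqd

In each case the input is transformed by: move the first 3 characters to the end (rotate left by 3), then swap the first and last characters.
Working it through for "eqpdvzvai": intermediate "dvzvaieqp", final "pvzvaieqd".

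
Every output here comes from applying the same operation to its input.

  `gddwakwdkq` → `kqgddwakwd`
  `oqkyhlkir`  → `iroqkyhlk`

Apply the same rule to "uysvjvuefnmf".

The transformation: move the last 2 characters to the front (rotate right by 2).
"uysvjvuefnmf" → "mfuysvjvuefn".

mfuysvjvuefn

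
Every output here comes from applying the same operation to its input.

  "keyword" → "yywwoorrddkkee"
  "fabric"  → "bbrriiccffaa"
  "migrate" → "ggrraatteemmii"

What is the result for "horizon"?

rriizzoonnhhoo

The transformation: move the first 2 characters to the end (rotate left by 2), then double every character.
Working it through for "horizon": intermediate "rizonho", final "rriizzoonnhhoo".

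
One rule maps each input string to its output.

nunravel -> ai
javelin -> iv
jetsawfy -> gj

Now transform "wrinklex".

Looking at the pairs, the operation is to keep one character in every 3, starting at position 3 (positions 3rd, 6th, 9th, ...), then shift every letter 13 places forward in the alphabet (wrapping around) — i.e. ROT13.
Starting from "wrinklex": after the first operation, "il"; after the second, "vy".

vy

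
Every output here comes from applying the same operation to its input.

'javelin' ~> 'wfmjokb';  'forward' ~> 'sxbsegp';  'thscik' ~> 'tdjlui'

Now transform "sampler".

nqmfstb

What's happening: shift every letter 1 place forward in the alphabet (wrapping around), then move the first 2 characters to the end (rotate left by 2).
Applying both steps to "sampler": "tbnqmfs", then "nqmfstb".
(Check on "javelin": → "kbwfmjo" → "wfmjokb" ✓)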